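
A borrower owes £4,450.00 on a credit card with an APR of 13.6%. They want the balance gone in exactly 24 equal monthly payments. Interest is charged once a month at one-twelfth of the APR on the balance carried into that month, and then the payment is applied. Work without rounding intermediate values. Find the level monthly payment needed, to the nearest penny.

Monthly rate r = 13.6%/12 = 1.13333% = 0.0113333.
Level-payment amortization: P = B₀·r / (1 − (1+r)^(−n)) = 4450.00·0.0113333 / (1 − 1.01133^(−24)).
Denominator 1 − (1+r)^(−24) = 0.236979373.
P = 50.4333 / 0.236979373 ≈ 212.82.

£212.82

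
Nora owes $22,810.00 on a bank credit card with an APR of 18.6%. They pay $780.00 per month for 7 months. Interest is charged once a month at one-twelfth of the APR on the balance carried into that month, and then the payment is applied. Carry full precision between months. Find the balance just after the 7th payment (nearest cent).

$19,682.44

Monthly rate r = 18.6%/12 = 1.55% = 0.0155.
Each month: B ← B·(1+r) − $780.00.
Month 1: interest $353.56; balance after payment $22,383.56.
Month 2: interest $346.95; balance after payment $21,950.50.
Month 3: interest $340.23; balance after payment $21,510.73.
Month 4: interest $333.42; balance after payment $21,064.15.
Month 5: interest $326.49; balance after payment $20,610.64.
Month 6: interest $319.46; balance after payment $20,150.11.
Month 7: interest $312.33; balance after payment $19,682.44.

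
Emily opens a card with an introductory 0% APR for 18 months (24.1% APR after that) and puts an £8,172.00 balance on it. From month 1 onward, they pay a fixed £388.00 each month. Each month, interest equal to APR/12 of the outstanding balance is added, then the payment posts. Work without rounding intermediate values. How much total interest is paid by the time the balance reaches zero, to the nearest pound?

Promo months 1–18 at r₀ = 0%/12 = 0; months 19+ at r₁ = 24.1%/12 = 0.0200833.
After month 18 (no interest yet): B = £8,172.00 − 18·£388.00 = £1,188.00.
Then at r₁ with £388.00/mo: n₂ = −ln(1 − r₁·B/P)/ln(1+r₁) ≈ 3.19 → 4 more payments.
Total paid = 21·£388.00 + £74.97 = £8,222.97; interest = £8,222.97 − £8,172.00 = £50.97.

£51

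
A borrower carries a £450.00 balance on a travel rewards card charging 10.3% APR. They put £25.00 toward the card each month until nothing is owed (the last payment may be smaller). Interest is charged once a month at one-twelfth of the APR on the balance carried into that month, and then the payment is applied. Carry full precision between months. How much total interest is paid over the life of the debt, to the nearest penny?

Monthly rate r = 10.3%/12 = 0.858333% = 0.00858333.
Payoff takes n = ⌈−ln(1 − rB₀/P)/ln(1+r)⌉ = ⌈19.636⌉ = 20 payments; the last is £15.94.
Total paid = 19·£25.00 + £15.94 = £490.94.
Total interest = total paid − principal = £490.94 − £450.00 = £40.94.

£40.94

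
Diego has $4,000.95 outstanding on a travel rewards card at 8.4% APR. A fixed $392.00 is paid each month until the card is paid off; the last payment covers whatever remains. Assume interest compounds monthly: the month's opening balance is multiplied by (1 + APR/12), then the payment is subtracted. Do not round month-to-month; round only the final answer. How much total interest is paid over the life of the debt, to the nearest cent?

Monthly rate r = 8.4%/12 = 0.7% = 0.007.
Payoff takes n = ⌈−ln(1 − rB₀/P)/ln(1+r)⌉ = ⌈10.626⌉ = 11 payments; the last is $245.90.
Total paid = 10·$392.00 + $245.90 = $4,165.90.
Total interest = total paid − principal = $4,165.90 − $4,000.95 = $164.95.

$164.95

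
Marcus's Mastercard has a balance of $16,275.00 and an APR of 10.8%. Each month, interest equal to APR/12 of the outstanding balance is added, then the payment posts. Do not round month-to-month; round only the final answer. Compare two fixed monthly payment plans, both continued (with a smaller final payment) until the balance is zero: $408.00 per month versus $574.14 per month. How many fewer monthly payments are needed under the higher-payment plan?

17 fewer payments

Monthly rate r = 10.8%/12 = 0.9% = 0.009.
At $408.00/mo: n = ⌈−ln(1 − rB₀/P)/ln(1+r)⌉ = 50 payments (last $260.44); total interest = total paid − $16,275.00 = $3,977.44.
At $574.14/mo: 33 payments (last $501.48); total interest $2,598.96.
Payments saved = 50 − 33 = 17.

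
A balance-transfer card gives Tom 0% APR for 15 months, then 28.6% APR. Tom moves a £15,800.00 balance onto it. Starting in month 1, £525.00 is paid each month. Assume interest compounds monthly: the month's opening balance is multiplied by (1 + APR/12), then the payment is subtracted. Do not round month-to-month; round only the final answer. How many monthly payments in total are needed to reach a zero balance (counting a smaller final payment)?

Promo months 1–15 at r₀ = 0%/12 = 0; months 16+ at r₁ = 28.6%/12 = 0.0238333.
After month 15 (no interest yet): B = £15,800.00 − 15·£525.00 = £7,925.00.
Then at r₁ with £525.00/mo: n₂ = −ln(1 − r₁·B/P)/ln(1+r₁) ≈ 18.93 → 19 more payments.

34 payments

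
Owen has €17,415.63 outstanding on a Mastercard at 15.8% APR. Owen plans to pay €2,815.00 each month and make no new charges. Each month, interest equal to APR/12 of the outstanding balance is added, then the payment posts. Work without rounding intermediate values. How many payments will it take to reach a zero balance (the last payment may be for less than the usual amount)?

7 months

Monthly rate r = 15.8%/12 = 1.31667% = 0.0131667.
Recurrence: B ← B·(1+r) − €2,815.00.
Month 1: interest €229.31; balance after payment €14,829.94.
Month 2: interest €195.26; balance after payment €12,210.20.
Closed form: n = −ln(1 − rB₀/P)/ln(1+r) = −ln(0.91854)/ln(1.01317) ≈ 6.496, so the balance reaches zero during payment 7.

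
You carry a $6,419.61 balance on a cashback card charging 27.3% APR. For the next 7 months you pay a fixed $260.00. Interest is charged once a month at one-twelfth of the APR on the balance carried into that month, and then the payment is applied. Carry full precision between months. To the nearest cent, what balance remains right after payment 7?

$5,565.38

Monthly rate r = 27.3%/12 = 2.275% = 0.02275.
Each month: B ← B·(1+r) − $260.00.
Month 1: interest $146.05; balance after payment $6,305.66.
Month 2: interest $143.45; balance after payment $6,189.11.
Month 3: interest $140.80; balance after payment $6,069.91.
Month 4: interest $138.09; balance after payment $5,948.00.
Month 5: interest $135.32; balance after payment $5,823.32.
Month 6: interest $132.48; balance after payment $5,695.80.
Month 7: interest $129.58; balance after payment $5,565.38.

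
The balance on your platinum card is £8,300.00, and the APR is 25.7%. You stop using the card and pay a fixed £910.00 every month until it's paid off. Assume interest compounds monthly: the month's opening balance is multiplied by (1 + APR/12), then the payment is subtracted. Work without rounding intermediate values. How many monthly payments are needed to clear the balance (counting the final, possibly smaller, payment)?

Monthly rate r = 25.7%/12 = 2.14167% = 0.0214167.
Recurrence: B ← B·(1+r) − £910.00.
Month 1: interest £177.76; balance after payment £7,567.76.
Month 2: interest £162.08; balance after payment £6,819.83.
Closed form: n = −ln(1 − rB₀/P)/ln(1+r) = −ln(0.80466)/ln(1.02142) ≈ 10.256, so the balance reaches zero during payment 11.

11 months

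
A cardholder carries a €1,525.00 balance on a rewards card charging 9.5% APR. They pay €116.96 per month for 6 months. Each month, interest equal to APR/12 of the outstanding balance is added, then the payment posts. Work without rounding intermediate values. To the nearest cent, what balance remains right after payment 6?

€883.09

Monthly rate r = 9.5%/12 = 0.791667% = 0.00791667.
Each month: B ← B·(1+r) − €116.96.
Month 1: interest €12.07; balance after payment €1,420.11.
Month 2: interest €11.24; balance after payment €1,314.40.
Month 3: interest €10.41; balance after payment €1,207.84.
Month 4: interest €9.56; balance after payment €1,100.44.
Month 5: interest €8.71; balance after payment €992.20.
Month 6: interest €7.85; balance after payment €883.09.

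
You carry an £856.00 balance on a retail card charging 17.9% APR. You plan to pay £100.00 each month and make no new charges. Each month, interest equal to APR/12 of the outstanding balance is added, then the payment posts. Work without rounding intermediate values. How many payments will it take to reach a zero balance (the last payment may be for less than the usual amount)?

Monthly rate r = 17.9%/12 = 1.49167% = 0.0149167.
Recurrence: B ← B·(1+r) − £100.00.
Month 1: interest £12.77; balance after payment £768.77.
Month 2: interest £11.47; balance after payment £680.24.
Closed form: n = −ln(1 − rB₀/P)/ln(1+r) = −ln(0.87231)/ln(1.01492) ≈ 9.226, so the balance reaches zero during payment 10.

10 months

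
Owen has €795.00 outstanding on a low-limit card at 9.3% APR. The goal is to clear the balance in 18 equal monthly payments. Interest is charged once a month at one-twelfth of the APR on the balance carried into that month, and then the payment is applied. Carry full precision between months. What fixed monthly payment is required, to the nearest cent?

€47.49

Monthly rate r = 9.3%/12 = 0.775% = 0.00775.
Level-payment amortization: P = B₀·r / (1 − (1+r)^(−n)) = 795.00·0.00775 / (1 − 1.00775^(−18)).
Denominator 1 − (1+r)^(−18) = 0.129739089.
P = 6.16125 / 0.129739089 ≈ 47.49.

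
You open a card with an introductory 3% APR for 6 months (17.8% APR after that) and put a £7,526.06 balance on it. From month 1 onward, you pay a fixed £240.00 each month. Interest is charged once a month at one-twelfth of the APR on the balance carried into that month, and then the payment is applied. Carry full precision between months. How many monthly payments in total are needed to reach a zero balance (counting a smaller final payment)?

Promo months 1–6 at r₀ = 3%/12 = 0.0025; months 7+ at r₁ = 17.8%/12 = 0.0148333.
After month 6: iterate B ← B·(1+r₀) − £240.00 for 6 months → £6,190.63.
Then at r₁ with £240.00/mo: n₂ = −ln(1 − r₁·B/P)/ln(1+r₁) ≈ 32.75 → 33 more payments.

39 months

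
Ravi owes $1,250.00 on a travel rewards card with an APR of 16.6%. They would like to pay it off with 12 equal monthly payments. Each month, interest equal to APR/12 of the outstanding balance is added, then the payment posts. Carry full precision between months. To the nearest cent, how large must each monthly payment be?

$113.77

Monthly rate r = 16.6%/12 = 1.38333% = 0.0138333.
Level-payment amortization: P = B₀·r / (1 − (1+r)^(−n)) = 1250.00·0.0138333 / (1 − 1.01383^(−12)).
Denominator 1 − (1+r)^(−12) = 0.151989544.
P = 17.2917 / 0.151989544 ≈ 113.77.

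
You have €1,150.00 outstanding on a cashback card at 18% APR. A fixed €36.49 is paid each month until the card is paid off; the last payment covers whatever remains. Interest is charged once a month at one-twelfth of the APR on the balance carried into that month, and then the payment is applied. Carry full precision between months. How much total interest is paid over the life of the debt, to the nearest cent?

€418.67

Monthly rate r = 18%/12 = 1.5% = 0.015.
Payoff takes n = ⌈−ln(1 − rB₀/P)/ln(1+r)⌉ = ⌈42.989⌉ = 43 payments; the last is €36.09.
Total paid = 42·€36.49 + €36.09 = €1,568.67.
Total interest = total paid − principal = €1,568.67 − €1,150.00 = €418.67.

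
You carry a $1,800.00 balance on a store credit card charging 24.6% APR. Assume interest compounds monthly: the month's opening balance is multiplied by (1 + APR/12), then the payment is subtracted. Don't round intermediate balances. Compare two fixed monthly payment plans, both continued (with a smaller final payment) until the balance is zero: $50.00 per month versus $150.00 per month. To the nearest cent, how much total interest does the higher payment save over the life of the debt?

$1,212.94

Monthly rate r = 24.6%/12 = 2.05% = 0.0205.
At $50.00/mo: n = ⌈−ln(1 − rB₀/P)/ln(1+r)⌉ = 67 payments (last $0.23); total interest = total paid − $1,800.00 = $1,500.23.
At $150.00/mo: 14 payments (last $137.29); total interest $287.29.
Interest saved = $1,500.23 − $287.29 = $1,212.94.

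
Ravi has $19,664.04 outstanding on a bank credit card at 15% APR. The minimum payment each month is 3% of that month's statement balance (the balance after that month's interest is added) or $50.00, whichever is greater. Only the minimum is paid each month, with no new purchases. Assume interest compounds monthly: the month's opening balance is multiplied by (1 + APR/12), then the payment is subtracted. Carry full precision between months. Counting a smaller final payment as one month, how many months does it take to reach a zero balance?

181 months

Monthly rate r = 15%/12 = 1.25% = 0.0125.
While 3% of the post-interest balance exceeds $50.00, each month B ← (B·(1+r))·(1 − 0.03), i.e. B shrinks by the factor (1+r)·0.97 = 0.98212.
This holds for months 1–138. Entering month 139 the balance is $1,631.87; 3% of the post-interest balance is now below $50.00, so the flat $50.00 minimum applies from here.
From month 139 a fixed $50.00 at rate r clears $1,631.87 in 43 more payments. Total: 138 + 43 = 181 months.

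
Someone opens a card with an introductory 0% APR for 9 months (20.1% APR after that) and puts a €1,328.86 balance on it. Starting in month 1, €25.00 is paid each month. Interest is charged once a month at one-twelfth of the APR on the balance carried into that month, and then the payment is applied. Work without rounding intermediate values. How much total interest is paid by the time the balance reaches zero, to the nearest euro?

Promo months 1–9 at r₀ = 0%/12 = 0; months 10+ at r₁ = 20.1%/12 = 0.01675.
After month 9 (no interest yet): B = €1,328.86 − 9·€25.00 = €1,103.86.
Then at r₁ with €25.00/mo: n₂ = −ln(1 − r₁·B/P)/ln(1+r₁) ≈ 81.00 → 81 more payments.
Total paid = 89·€25.00 + €24.96 = €2,249.96; interest = €2,249.96 − €1,328.86 = €921.10.

€921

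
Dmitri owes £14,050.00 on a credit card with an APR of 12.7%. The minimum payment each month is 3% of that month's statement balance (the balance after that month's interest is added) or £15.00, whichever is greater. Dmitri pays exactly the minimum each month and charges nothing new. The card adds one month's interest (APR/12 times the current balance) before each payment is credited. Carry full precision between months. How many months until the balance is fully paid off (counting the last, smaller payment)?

209 months

Monthly rate r = 12.7%/12 = 1.05833% = 0.0105833.
While 3% of the post-interest balance exceeds £15.00, each month B ← (B·(1+r))·(1 − 0.03), i.e. B shrinks by the factor (1+r)·0.97 = 0.98027.
This holds for months 1–168. Entering month 169 the balance is £493.68; 3% of the post-interest balance is now below £15.00, so the flat £15.00 minimum applies from here.
From month 169 a fixed £15.00 at rate r clears £493.68 in 41 more payments. Total: 168 + 41 = 209 months.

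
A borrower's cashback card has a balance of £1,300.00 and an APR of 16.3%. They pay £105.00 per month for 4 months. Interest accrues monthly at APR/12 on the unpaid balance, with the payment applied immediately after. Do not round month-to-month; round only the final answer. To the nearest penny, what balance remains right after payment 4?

Monthly rate r = 16.3%/12 = 1.35833% = 0.0135833.
Each month: B ← B·(1+r) − £105.00.
Month 1: interest £17.66; balance after payment £1,212.66.
Month 2: interest £16.47; balance after payment £1,124.13.
Month 3: interest £15.27; balance after payment £1,034.40.
Month 4: interest £14.05; balance after payment £943.45.

£943.45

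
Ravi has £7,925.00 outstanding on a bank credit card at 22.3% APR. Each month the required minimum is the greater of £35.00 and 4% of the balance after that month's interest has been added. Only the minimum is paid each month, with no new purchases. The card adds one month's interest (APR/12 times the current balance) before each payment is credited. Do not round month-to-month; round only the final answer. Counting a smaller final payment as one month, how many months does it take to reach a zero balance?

133 months

Monthly rate r = 22.3%/12 = 1.85833% = 0.0185833.
While 4% of the post-interest balance exceeds £35.00, each month B ← (B·(1+r))·(1 − 0.04), i.e. B shrinks by the factor (1+r)·0.96 = 0.97784.
This holds for months 1–100. Entering month 101 the balance is £842.91; 4% of the post-interest balance is now below £35.00, so the flat £35.00 minimum applies from here.
From month 101 a fixed £35.00 at rate r clears £842.91 in 33 more payments. Total: 100 + 33 = 133 months.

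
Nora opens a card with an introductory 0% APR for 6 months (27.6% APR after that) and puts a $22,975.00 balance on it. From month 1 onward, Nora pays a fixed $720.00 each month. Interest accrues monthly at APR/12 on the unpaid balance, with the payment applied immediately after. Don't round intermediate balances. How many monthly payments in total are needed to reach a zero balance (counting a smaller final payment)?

46 months

Promo months 1–6 at r₀ = 0%/12 = 0; months 7+ at r₁ = 27.6%/12 = 0.023.
After month 6 (no interest yet): B = $22,975.00 − 6·$720.00 = $18,655.00.
Then at r₁ with $720.00/mo: n₂ = −ln(1 − r₁·B/P)/ln(1+r₁) ≈ 39.85 → 40 more payments.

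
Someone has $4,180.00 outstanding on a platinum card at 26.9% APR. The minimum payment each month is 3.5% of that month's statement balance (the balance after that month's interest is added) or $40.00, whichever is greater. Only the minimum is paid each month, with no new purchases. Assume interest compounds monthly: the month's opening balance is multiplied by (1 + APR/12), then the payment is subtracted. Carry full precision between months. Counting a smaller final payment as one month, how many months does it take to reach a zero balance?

Monthly rate r = 26.9%/12 = 2.24167% = 0.0224167.
While 3.5% of the post-interest balance exceeds $40.00, each month B ← (B·(1+r))·(1 − 0.035), i.e. B shrinks by the factor (1+r)·0.965 = 0.98663.
This holds for months 1–99. Entering month 100 the balance is $1,102.92; 3.5% of the post-interest balance is now below $40.00, so the flat $40.00 minimum applies from here.
From month 100 a fixed $40.00 at rate r clears $1,102.92 in 44 more payments. Total: 99 + 44 = 143 months.

143 months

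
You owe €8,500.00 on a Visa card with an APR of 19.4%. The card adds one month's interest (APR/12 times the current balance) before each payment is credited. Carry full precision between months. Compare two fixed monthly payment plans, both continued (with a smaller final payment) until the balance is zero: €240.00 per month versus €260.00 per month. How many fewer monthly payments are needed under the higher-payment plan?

6 fewer payments

Monthly rate r = 19.4%/12 = 1.61667% = 0.0161667.
At €240.00/mo: n = ⌈−ln(1 − rB₀/P)/ln(1+r)⌉ = 53 payments (last €239.74); total interest = total paid − €8,500.00 = €4,219.74.
At €260.00/mo: 47 payments (last €229.96); total interest €3,689.96.
Payments saved = 53 − 47 = 6.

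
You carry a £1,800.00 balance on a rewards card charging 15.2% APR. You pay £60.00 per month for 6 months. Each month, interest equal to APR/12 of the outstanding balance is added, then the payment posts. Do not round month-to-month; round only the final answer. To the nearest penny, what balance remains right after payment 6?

Monthly rate r = 15.2%/12 = 1.26667% = 0.0126667.
Each month: B ← B·(1+r) − £60.00.
Month 1: interest £22.80; balance after payment £1,762.80.
Month 2: interest £22.33; balance after payment £1,725.13.
Month 3: interest £21.85; balance after payment £1,686.98.
Month 4: interest £21.37; balance after payment £1,648.35.
Month 5: interest £20.88; balance after payment £1,609.23.
Month 6: interest £20.38; balance after payment £1,569.61.

£1,569.61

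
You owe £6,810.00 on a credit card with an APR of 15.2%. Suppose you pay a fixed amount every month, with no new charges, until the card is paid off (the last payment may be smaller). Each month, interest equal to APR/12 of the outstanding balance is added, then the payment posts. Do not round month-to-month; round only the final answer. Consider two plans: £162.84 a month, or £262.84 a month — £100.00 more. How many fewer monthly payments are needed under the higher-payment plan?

28 fewer payments

Monthly rate r = 15.2%/12 = 1.26667% = 0.0126667.
At £162.84/mo: n = ⌈−ln(1 − rB₀/P)/ln(1+r)⌉ = 60 payments (last £152.62); total interest = total paid − £6,810.00 = £2,950.18.
At £262.84/mo: 32 payments (last £158.49); total interest £1,496.53.
Payments saved = 60 − 32 = 28.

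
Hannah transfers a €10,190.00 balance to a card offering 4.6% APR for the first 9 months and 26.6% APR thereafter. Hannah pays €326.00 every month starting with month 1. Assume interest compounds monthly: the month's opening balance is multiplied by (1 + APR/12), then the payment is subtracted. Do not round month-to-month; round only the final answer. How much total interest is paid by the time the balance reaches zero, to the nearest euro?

Promo months 1–9 at r₀ = 4.6%/12 = 0.00383333; months 10+ at r₁ = 26.6%/12 = 0.0221667.
After month 9: iterate B ← B·(1+r₀) − €326.00 for 9 months → €7,567.60.
Then at r₁ with €326.00/mo: n₂ = −ln(1 − r₁·B/P)/ln(1+r₁) ≈ 32.96 → 33 more payments.
Total paid = 41·€326.00 + €314.25 = €13,680.25; interest = €13,680.25 − €10,190.00 = €3,490.25.

€3,490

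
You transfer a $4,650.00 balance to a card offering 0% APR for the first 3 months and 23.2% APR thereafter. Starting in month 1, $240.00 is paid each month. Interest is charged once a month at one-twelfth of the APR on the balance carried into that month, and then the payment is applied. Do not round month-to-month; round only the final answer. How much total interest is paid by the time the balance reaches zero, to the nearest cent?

Promo months 1–3 at r₀ = 0%/12 = 0; months 4+ at r₁ = 23.2%/12 = 0.0193333.
After month 3 (no interest yet): B = $4,650.00 − 3·$240.00 = $3,930.00.
Then at r₁ with $240.00/mo: n₂ = −ln(1 − r₁·B/P)/ln(1+r₁) ≈ 19.88 → 20 more payments.
Total paid = 22·$240.00 + $211.09 = $5,491.09; interest = $5,491.09 − $4,650.00 = $841.09.

$841.09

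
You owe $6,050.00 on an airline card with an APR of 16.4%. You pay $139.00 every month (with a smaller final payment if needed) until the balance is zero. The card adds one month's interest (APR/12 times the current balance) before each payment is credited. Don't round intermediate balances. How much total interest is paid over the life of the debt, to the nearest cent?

$3,201.97

Monthly rate r = 16.4%/12 = 1.36667% = 0.0136667.
Payoff takes n = ⌈−ln(1 − rB₀/P)/ln(1+r)⌉ = ⌈66.559⌉ = 67 payments; the last is $77.97.
Total paid = 66·$139.00 + $77.97 = $9,251.97.
Total interest = total paid − principal = $9,251.97 − $6,050.00 = $3,201.97.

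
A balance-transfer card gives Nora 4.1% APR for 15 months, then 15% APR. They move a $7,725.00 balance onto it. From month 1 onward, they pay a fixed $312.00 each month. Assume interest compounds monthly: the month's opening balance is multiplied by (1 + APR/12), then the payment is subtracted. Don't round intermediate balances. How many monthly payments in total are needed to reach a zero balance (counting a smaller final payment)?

27 months

Promo months 1–15 at r₀ = 4.1%/12 = 0.00341667; months 16+ at r₁ = 15%/12 = 0.0125.
After month 15: iterate B ← B·(1+r₀) − $312.00 for 15 months → $3,336.91.
Then at r₁ with $312.00/mo: n₂ = −ln(1 − r₁·B/P)/ln(1+r₁) ≈ 11.55 → 12 more payments.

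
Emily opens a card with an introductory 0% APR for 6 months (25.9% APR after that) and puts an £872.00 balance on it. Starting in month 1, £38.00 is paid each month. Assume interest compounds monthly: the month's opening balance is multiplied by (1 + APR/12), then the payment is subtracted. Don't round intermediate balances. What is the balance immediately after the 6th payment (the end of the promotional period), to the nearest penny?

£644.00

Promo months 1–6 at r₀ = 0%/12 = 0; months 7+ at r₁ = 25.9%/12 = 0.0215833.
After month 6 (no interest yet): B = £872.00 − 6·£38.00 = £644.00.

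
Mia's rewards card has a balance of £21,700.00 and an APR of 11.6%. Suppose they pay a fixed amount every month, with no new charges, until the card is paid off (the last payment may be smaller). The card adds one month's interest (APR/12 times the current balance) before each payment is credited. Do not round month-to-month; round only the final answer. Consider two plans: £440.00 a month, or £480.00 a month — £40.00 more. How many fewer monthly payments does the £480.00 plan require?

8 fewer payments

Monthly rate r = 11.6%/12 = 0.966667% = 0.00966667.
At £440.00/mo: n = ⌈−ln(1 − rB₀/P)/ln(1+r)⌉ = 68 payments (last £143.40); total interest = total paid − £21,700.00 = £7,923.40.
At £480.00/mo: 60 payments (last £345.04); total interest £6,965.04.
Payments saved = 68 − 60 = 8.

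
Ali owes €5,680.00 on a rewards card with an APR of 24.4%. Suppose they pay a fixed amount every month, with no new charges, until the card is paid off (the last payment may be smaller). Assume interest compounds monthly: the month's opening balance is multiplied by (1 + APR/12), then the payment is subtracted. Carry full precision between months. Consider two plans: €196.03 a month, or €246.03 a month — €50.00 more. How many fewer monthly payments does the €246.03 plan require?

Monthly rate r = 24.4%/12 = 2.03333% = 0.0203333.
At €196.03/mo: n = ⌈−ln(1 − rB₀/P)/ln(1+r)⌉ = 45 payments (last €37.92); total interest = total paid − €5,680.00 = €2,983.24.
At €246.03/mo: 32 payments (last €120.26); total interest €2,067.19.
Payments saved = 45 − 32 = 13.

13 fewer payments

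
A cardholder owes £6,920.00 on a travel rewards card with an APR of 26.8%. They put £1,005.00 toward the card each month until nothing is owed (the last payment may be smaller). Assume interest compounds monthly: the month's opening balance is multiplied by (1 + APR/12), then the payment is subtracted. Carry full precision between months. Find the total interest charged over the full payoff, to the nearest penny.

£680.13

Monthly rate r = 26.8%/12 = 2.23333% = 0.0223333.
Payoff takes n = ⌈−ln(1 − rB₀/P)/ln(1+r)⌉ = ⌈7.560⌉ = 8 payments; the last is £565.13.
Total paid = 7·£1,005.00 + £565.13 = £7,600.13.
Total interest = total paid − principal = £7,600.13 − £6,920.00 = £680.13.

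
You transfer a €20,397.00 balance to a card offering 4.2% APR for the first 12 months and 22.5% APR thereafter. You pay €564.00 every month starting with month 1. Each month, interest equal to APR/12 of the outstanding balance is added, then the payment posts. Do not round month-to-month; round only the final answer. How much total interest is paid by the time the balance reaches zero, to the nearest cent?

Promo months 1–12 at r₀ = 4.2%/12 = 0.0035; months 13+ at r₁ = 22.5%/12 = 0.01875.
After month 12: iterate B ← B·(1+r₀) − €564.00 for 12 months → €14,370.54.
Then at r₁ with €564.00/mo: n₂ = −ln(1 − r₁·B/P)/ln(1+r₁) ≈ 34.97 → 35 more payments.
Total paid = 46·€564.00 + €546.67 = €26,490.67; interest = €26,490.67 − €20,397.00 = €6,093.67.

€6,093.67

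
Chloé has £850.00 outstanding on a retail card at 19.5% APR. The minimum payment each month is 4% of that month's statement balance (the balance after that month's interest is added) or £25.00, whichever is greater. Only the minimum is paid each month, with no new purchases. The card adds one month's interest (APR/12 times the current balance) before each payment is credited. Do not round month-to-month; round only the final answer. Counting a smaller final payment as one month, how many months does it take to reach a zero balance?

Monthly rate r = 19.5%/12 = 1.625% = 0.01625.
While 4% of the post-interest balance exceeds £25.00, each month B ← (B·(1+r))·(1 − 0.04), i.e. B shrinks by the factor (1+r)·0.96 = 0.9756.
This holds for months 1–14. Entering month 15 the balance is £601.48; 4% of the post-interest balance is now below £25.00, so the flat £25.00 minimum applies from here.
From month 15 a fixed £25.00 at rate r clears £601.48 in 31 more payments. Total: 14 + 31 = 45 months.

45 months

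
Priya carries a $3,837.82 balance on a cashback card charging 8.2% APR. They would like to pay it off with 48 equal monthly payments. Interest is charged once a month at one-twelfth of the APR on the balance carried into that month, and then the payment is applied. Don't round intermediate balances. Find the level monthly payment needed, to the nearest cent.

$94.05

Monthly rate r = 8.2%/12 = 0.683333% = 0.00683333.
Level-payment amortization: P = B₀·r / (1 − (1+r)^(−n)) = 3837.82·0.00683333 / (1 − 1.00683^(−48)).
Denominator 1 − (1+r)^(−48) = 0.278832904.
P = 26.2251 / 0.278832904 ≈ 94.05.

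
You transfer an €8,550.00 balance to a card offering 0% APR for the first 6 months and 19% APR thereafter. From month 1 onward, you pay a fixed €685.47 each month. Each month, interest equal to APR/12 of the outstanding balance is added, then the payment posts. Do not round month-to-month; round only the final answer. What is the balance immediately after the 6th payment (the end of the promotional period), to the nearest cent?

€4,437.18

Promo months 1–6 at r₀ = 0%/12 = 0; months 7+ at r₁ = 19%/12 = 0.0158333.
After month 6 (no interest yet): B = €8,550.00 − 6·€685.47 = €4,437.18.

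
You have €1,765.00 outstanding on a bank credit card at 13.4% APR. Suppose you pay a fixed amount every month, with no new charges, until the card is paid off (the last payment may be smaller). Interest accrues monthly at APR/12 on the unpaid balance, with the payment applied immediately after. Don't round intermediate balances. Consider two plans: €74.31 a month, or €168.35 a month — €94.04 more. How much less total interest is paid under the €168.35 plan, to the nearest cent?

Monthly rate r = 13.4%/12 = 1.11667% = 0.0111667.
At €74.31/mo: n = ⌈−ln(1 − rB₀/P)/ln(1+r)⌉ = 28 payments (last €56.07); total interest = total paid − €1,765.00 = €297.44.
At €168.35/mo: 12 payments (last €35.93); total interest €122.78.
Interest saved = €297.44 − €122.78 = €174.66.

€174.66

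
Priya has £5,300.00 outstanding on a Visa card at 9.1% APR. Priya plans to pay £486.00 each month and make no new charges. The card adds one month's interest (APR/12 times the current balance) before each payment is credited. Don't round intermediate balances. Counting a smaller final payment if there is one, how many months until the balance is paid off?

12 payments

Monthly rate r = 9.1%/12 = 0.758333% = 0.00758333.
Recurrence: B ← B·(1+r) − £486.00.
Month 1: interest £40.19; balance after payment £4,854.19.
Month 2: interest £36.81; balance after payment £4,405.00.
Closed form: n = −ln(1 − rB₀/P)/ln(1+r) = −ln(0.9173)/ln(1.00758) ≈ 11.426, so the balance reaches zero during payment 12.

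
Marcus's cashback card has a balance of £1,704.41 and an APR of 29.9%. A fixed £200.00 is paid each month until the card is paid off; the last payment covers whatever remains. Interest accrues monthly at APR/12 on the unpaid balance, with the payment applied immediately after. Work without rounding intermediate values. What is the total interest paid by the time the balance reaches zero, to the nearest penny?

£235.79

Monthly rate r = 29.9%/12 = 2.49167% = 0.0249167.
Payoff takes n = ⌈−ln(1 − rB₀/P)/ln(1+r)⌉ = ⌈9.698⌉ = 10 payments; the last is £140.20.
Total paid = 9·£200.00 + £140.20 = £1,940.20.
Total interest = total paid − principal = £1,940.20 − £1,704.41 = £235.79.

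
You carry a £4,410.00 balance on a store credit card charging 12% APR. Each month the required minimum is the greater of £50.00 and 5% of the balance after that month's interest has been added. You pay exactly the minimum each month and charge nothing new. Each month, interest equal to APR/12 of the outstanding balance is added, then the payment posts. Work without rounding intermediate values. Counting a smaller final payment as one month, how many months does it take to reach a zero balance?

59 months

Monthly rate r = 12%/12 = 1% = 0.01.
While 5% of the post-interest balance exceeds £50.00, each month B ← (B·(1+r))·(1 − 0.05), i.e. B shrinks by the factor (1+r)·0.95 = 0.9595.
This holds for months 1–37. Entering month 38 the balance is £955.22; 5% of the post-interest balance is now below £50.00, so the flat £50.00 minimum applies from here.
From month 38 a fixed £50.00 at rate r clears £955.22 in 22 more payments. Total: 37 + 22 = 59 months.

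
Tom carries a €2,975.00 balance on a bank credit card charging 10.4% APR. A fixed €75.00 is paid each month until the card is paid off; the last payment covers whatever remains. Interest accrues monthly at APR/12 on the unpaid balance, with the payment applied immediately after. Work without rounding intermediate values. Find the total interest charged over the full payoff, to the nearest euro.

Monthly rate r = 10.4%/12 = 0.866667% = 0.00866667.
Payoff takes n = ⌈−ln(1 − rB₀/P)/ln(1+r)⌉ = ⌈48.817⌉ = 49 payments; the last is €61.31.
Total paid = 48·€75.00 + €61.31 = €3,661.31.
Total interest = total paid − principal = €3,661.31 − €2,975.00 = €686.31.

€686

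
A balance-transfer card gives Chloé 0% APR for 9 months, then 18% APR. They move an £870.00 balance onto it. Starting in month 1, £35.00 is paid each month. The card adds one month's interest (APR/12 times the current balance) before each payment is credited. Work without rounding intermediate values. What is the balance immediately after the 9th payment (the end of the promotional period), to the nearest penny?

Promo months 1–9 at r₀ = 0%/12 = 0; months 10+ at r₁ = 18%/12 = 0.015.
After month 9 (no interest yet): B = £870.00 − 9·£35.00 = £555.00.

£555.00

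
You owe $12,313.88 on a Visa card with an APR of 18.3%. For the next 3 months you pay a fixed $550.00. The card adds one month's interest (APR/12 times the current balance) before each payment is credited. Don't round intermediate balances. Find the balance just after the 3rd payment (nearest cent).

Monthly rate r = 18.3%/12 = 1.525% = 0.01525.
Each month: B ← B·(1+r) − $550.00.
Month 1: interest $187.79; balance after payment $11,951.67.
Month 2: interest $182.26; balance after payment $11,583.93.
Month 3: interest $176.65; balance after payment $11,210.58.

$11,210.58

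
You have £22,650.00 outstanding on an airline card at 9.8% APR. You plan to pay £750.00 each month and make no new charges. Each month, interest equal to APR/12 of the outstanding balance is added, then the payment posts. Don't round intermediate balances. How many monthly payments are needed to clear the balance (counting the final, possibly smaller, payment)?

Monthly rate r = 9.8%/12 = 0.816667% = 0.00816667.
Recurrence: B ← B·(1+r) − £750.00.
Month 1: interest £184.98; balance after payment £22,084.97.
Month 2: interest £180.36; balance after payment £21,515.34.
Closed form: n = −ln(1 − rB₀/P)/ln(1+r) = −ln(0.75337)/ln(1.00817) ≈ 34.819, so the balance reaches zero during payment 35.

35 months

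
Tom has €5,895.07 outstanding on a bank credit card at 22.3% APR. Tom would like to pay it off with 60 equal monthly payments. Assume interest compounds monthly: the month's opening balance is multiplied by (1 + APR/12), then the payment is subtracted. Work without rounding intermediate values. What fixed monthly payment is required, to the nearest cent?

€163.82

Monthly rate r = 22.3%/12 = 1.85833% = 0.0185833.
Level-payment amortization: P = B₀·r / (1 − (1+r)^(−n)) = 5895.07·0.0185833 / (1 − 1.01858^(−60)).
Denominator 1 − (1+r)^(−60) = 0.668711731.
P = 109.55 / 0.668711731 ≈ 163.82.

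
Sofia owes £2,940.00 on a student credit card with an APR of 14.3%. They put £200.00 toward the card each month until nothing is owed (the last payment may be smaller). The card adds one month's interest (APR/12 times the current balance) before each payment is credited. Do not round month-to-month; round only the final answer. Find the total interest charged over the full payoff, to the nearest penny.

£311.63

Monthly rate r = 14.3%/12 = 1.19167% = 0.0119167.
Payoff takes n = ⌈−ln(1 − rB₀/P)/ln(1+r)⌉ = ⌈16.257⌉ = 17 payments; the last is £51.63.
Total paid = 16·£200.00 + £51.63 = £3,251.63.
Total interest = total paid − principal = £3,251.63 − £2,940.00 = £311.63.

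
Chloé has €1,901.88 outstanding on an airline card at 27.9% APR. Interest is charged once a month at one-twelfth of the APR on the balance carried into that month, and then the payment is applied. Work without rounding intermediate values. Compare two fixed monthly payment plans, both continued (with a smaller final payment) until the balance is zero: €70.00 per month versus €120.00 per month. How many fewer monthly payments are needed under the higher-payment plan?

Monthly rate r = 27.9%/12 = 2.325% = 0.02325.
At €70.00/mo: n = ⌈−ln(1 − rB₀/P)/ln(1+r)⌉ = 44 payments (last €32.30); total interest = total paid − €1,901.88 = €1,140.42.
At €120.00/mo: 20 payments (last €119.81); total interest €497.93.
Payments saved = 44 − 20 = 24.

24 fewer payments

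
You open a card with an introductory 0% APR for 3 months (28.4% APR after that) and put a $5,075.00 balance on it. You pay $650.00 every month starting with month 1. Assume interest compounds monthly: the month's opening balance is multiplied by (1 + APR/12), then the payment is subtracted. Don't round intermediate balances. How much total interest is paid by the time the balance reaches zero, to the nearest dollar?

Promo months 1–3 at r₀ = 0%/12 = 0; months 4+ at r₁ = 28.4%/12 = 0.0236667.
After month 3 (no interest yet): B = $5,075.00 − 3·$650.00 = $3,125.00.
Then at r₁ with $650.00/mo: n₂ = −ln(1 − r₁·B/P)/ln(1+r₁) ≈ 5.16 → 6 more payments.
Total paid = 8·$650.00 + $107.69 = $5,307.69; interest = $5,307.69 − $5,075.00 = $232.69.

$233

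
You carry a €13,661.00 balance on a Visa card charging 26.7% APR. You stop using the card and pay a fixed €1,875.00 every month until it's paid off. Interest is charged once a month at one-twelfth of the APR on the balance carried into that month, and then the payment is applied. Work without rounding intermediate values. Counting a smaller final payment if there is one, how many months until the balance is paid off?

Monthly rate r = 26.7%/12 = 2.225% = 0.02225.
Recurrence: B ← B·(1+r) − €1,875.00.
Month 1: interest €303.96; balance after payment €12,089.96.
Month 2: interest €269.00; balance after payment €10,483.96.
Closed form: n = −ln(1 − rB₀/P)/ln(1+r) = −ln(0.83789)/ln(1.02225) ≈ 8.037, so the balance reaches zero during payment 9.

9 payments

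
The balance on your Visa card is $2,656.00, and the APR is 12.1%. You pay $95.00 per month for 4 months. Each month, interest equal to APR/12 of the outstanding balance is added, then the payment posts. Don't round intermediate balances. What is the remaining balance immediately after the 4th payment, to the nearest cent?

$2,378.97

Monthly rate r = 12.1%/12 = 1.00833% = 0.0100833.
Each month: B ← B·(1+r) − $95.00.
Month 1: interest $26.78; balance after payment $2,587.78.
Month 2: interest $26.09; balance after payment $2,518.87.
Month 3: interest $25.40; balance after payment $2,449.27.
Month 4: interest $24.70; balance after payment $2,378.97.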